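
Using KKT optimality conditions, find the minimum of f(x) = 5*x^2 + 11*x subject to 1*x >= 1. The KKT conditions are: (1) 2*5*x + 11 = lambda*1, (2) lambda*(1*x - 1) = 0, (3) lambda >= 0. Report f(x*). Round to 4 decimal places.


Step 1: Try lambda = 0 (constraint inactive).
x_unc = -11/(2*5) = -1.1
Check: 1*-1.1 = -1.1 < 1 -- violated!
Step 2: Constraint must be active: 1*x = 1
x* = 1/1 = 1.0
lambda = (2*5*1.0 + 11)/1 = 21.0
Step 3: Compute optimal value.
f(x*) = 5*1.0^2 + 11*1.0 = 16.0


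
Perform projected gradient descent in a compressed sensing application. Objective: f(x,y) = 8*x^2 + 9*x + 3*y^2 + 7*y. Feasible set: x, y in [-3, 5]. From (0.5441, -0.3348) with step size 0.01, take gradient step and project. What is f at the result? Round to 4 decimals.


Step 1: Compute gradient at (0.5441, -0.3348).
grad_x = 2*8*0.5441 + 9 = 17.7056
grad_y = 2*3*-0.3348 + 7 = 4.9912
Step 2: Gradient step.
x_raw = 0.5441 - 0.01*17.7056 = 0.367
y_raw = -0.3348 - 0.01*4.9912 = -0.3847
Step 3: Project onto [-3, 5].
x_proj = clip(0.367) = 0.367
y_proj = clip(-0.3847) = -0.3847
Step 4: Evaluate f.
f(0.367, -0.3847) = 2.1322


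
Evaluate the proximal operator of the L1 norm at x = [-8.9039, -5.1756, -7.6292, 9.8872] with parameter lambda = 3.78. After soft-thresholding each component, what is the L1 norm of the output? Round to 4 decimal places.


Soft-thresholding with lambda = 3.78:
prox(-8.9039) = sign(-8.9039)*max(|-8.9039| - 3.78, 0) = -5.1239
prox(-5.1756) = sign(-5.1756)*max(|-5.1756| - 3.78, 0) = -1.3956
prox(-7.6292) = sign(-7.6292)*max(|-7.6292| - 3.78, 0) = -3.8492
prox(9.8872) = sign(9.8872)*max(|9.8872| - 3.78, 0) = 6.1072
prox(x) = [-5.1239, -1.3956, -3.8492, 6.1072]
||prox(x)||_1 = 5.1239 + 1.3956 + 3.8492 + 6.1072 = 16.4759


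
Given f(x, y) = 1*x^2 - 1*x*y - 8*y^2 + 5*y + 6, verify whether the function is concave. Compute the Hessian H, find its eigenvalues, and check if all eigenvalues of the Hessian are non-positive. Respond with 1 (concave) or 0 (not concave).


The Hessian of f(x,y) = 1*x^2 - 1*x*y - 8*y^2 + 5*y + 6 is:
H = [[2, -1], [-1, -16]]
Trace = 2 - 16 = -14
Determinant = 2*-16 - (-1)^2 = -33
Discriminant = (-14)^2 - 4*-33 = 328.0
Eigenvalues: lambda_1 = -16.0554, lambda_2 = 2.0554
The function is not concave.

0


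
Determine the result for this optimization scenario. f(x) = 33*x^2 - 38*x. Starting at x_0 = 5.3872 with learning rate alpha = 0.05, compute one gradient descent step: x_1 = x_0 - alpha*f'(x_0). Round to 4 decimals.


We compute the gradient at x_0 and apply the update.
f'(x) = 66*x - 38
f'(5.3872) = 66*5.3872 - 38 = 317.5552
x_1 = 5.3872 - 0.05*317.5552 = -10.4906


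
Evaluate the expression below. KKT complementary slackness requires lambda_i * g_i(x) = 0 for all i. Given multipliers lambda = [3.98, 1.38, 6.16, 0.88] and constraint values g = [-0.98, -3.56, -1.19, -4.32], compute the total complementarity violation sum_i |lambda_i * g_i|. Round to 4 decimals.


KKT complementary slackness check:
lambda_1 * g_1 = 3.98 * -0.98 = -3.9004
lambda_2 * g_2 = 1.38 * -3.56 = -4.9128
lambda_3 * g_3 = 6.16 * -1.19 = -7.3304
lambda_4 * g_4 = 0.88 * -4.32 = -3.8016
Total violation = 3.9004 + 4.9128 + 7.3304 + 3.8016 = 19.9452


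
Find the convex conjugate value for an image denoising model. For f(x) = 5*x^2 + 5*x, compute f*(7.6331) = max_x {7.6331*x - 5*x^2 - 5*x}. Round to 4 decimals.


f*(y) = sup_x {y*x - a*x^2 - b*x} = sup_x {(y-b)*x - a*x^2}
FOC: (y - b) - 2a*x = 0 => x* = (y - b)/(2a)
x* = (7.6331 - 5)/(2*5) = 0.2633
f*(7.6331) = (y-b)^2/(4a) = (7.6331 - 5)^2/(4*5)
= 6.9332/20 = 0.3467


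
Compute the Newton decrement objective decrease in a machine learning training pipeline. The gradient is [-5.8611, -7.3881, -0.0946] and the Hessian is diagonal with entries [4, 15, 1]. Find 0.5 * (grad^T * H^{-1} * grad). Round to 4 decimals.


Step 1: H is diagonal, so H^(-1) * g = [-1.4653, -0.4925, -0.0946].
Step 2: g^T H^(-1) g = sum_i g_i^2 / H_ii
  = (-5.8611)^2/4 + (-7.3881)^2/15 + (-0.0946)^2/1
  = 8.5881 + 3.6389 + 0.0089 = 12.236
Step 3: Objective decrease = 0.5 * g^T H^(-1) g = 6.118


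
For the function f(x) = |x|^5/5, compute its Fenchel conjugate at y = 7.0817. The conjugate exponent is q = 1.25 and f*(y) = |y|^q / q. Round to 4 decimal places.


The conjugate exponent q satisfies 1/p + 1/q = 1.
p = 5, so q = 5/(5 - 1) = 1.25
|y|^q = 7.0817^1.25 = 11.5524
f*(7.0817) = 11.5524 / 1.25 = 9.2419


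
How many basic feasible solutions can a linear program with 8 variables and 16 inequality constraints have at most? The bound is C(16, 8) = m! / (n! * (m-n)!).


Each vertex corresponds to some choice of n active constraints out of m, so the number of vertices is at most C(m, n) = m! / (n!(m-n)!).
m = 16, n = 8
Numerator: 16 * 15 * 14 * 13 * 12 * 11 * 10 * 9
Denominator: 8! = 40320
C(16, 8) = 12870


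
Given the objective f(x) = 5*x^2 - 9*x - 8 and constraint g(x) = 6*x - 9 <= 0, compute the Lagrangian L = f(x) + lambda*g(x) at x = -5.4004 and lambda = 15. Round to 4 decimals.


Step 1: Evaluate f(x).
f(-5.4004) = 5*(-5.4004)^2 - 9*(-5.4004) - 8 = 186.4252
Step 2: Evaluate g(x).
g(-5.4004) = 6*-5.4004 - 9 = -41.4024
Step 3: Compute Lagrangian.
L = 186.4252 + 15*-41.4024 = -434.6108


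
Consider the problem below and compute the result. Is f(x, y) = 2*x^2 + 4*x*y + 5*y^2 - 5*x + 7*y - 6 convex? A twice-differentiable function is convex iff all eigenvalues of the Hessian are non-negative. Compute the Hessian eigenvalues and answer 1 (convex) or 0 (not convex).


The Hessian of f(x,y) = 2*x^2 + 4*x*y + 5*y^2 - 5*x + 7*y - 6 is:
H = [[4, 4], [4, 10]]
Trace = 4 + 10 = 14
Determinant = 4*10 - (4)^2 = 24
Discriminant = (14)^2 - 4*24 = 100.0
Eigenvalues: lambda_1 = 2.0, lambda_2 = 12.0
The function is convex.

1


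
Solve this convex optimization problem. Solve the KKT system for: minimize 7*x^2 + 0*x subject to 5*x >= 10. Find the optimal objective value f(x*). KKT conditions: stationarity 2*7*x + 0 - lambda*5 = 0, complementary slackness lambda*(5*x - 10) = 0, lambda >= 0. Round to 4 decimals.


Step 1: Try lambda = 0 (constraint inactive).
x_unc = 0/(2*7) = 0.0
Check: 5*0.0 = 0.0 < 10 -- violated!
Step 2: Constraint must be active: 5*x = 10
x* = 10/5 = 2.0
lambda = (2*7*2.0 + 0)/5 = 5.6
Step 3: Compute optimal value.
f(x*) = 7*2.0^2 + 0*2.0 = 28.0


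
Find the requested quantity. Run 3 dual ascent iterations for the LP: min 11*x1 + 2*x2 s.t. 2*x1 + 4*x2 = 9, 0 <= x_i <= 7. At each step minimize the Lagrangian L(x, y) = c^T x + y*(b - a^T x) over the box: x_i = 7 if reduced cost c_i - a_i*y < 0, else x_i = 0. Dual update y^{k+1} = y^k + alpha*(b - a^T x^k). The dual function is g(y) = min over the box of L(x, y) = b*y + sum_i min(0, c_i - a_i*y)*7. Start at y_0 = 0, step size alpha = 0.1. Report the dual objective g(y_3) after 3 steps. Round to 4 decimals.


Dual ascent for LP: min 11*x1 + 2*x2, 2*x1 + 4*x2 = 9, 0 <= x_i <= 7
Step 1: y^k = 0.0, reduced costs: (11.0, 2.0)
  x^k = (0.0, 0.0), subgradient = b - a^T x = 9.0
  y^{k+1} = 0.0 + 0.1*9.0 = 0.9
Step 2: y^k = 0.9, reduced costs: (9.2, -1.6)
  x^k = (0.0, 7.0), subgradient = b - a^T x = -19.0
  y^{k+1} = 0.9 + 0.1*-19.0 = -1.0
Step 3: y^k = -1.0, reduced costs: (13.0, 6.0)
  x^k = (0.0, 0.0), subgradient = b - a^T x = 9.0
  y^{k+1} = -1.0 + 0.1*9.0 = -0.1
Dual objective at y_3 = -0.1: reduced costs (11.2, 2.4), box minimizer x = (0.0, 0.0)
g(y_3) = b*y + (c1 - a1*y)*x1 + (c2 - a2*y)*x2 = 9*(-0.1) + 11.2*0.0 + 2.4*0.0 = -0.9 + 0.0 + 0.0 = -0.9


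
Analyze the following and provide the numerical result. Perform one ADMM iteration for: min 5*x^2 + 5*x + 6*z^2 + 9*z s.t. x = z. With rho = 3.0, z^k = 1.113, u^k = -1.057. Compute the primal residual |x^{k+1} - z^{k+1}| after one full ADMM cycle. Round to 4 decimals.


ADMM iteration with rho = 3.0, z^k = 1.113, u^k = -1.057
Step 1: x-update.
Minimize 5*x^2 + 5*x + (3.0/2)*(x - 1.113 - 1.057)^2
FOC: (2*5 + 3.0)*x = -5 + 3.0*(1.113 + 1.057)
x^{k+1} = 0.1162
Step 2: z-update.
Minimize 6*z^2 + 9*z + (3.0/2)*(0.1162 - z - 1.057)^2
FOC: (2*6 + 3.0)*z = -9 + 3.0*(0.1162 - 1.057)
z^{k+1} = -0.7882
Step 3: u-update.
u^{k+1} = -1.057 + 0.1162 + 0.7882 = -0.1527
Step 4: Primal residual = |0.1162 + 0.7882| = 0.9043


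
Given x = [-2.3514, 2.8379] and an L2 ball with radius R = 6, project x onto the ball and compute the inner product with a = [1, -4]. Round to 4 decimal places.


Step 1: Compute ||x|| (intermediates to 6 decimals).
||x|| = sqrt((-2.3514)^2 + 2.8379^2) = 3.685479
Step 2: Project.
Since ||x|| <= R, proj = x (no scaling needed).
proj(x) = [-2.3514, 2.8379]
Step 3: Dot product.
a^T * proj(x) = 1*(-2.3514) - 4*2.8379 = -13.703


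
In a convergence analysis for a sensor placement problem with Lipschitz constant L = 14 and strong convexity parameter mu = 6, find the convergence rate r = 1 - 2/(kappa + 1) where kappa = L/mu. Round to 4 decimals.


Step 1: Compute the condition number.
kappa = L/mu = 14/6 = 2.3333
Step 2: Compute the convergence rate.
r = 1 - 2/(kappa + 1) = 1 - 2*mu/(L + mu) = (L - mu)/(L + mu) = 8/20 = 0.4


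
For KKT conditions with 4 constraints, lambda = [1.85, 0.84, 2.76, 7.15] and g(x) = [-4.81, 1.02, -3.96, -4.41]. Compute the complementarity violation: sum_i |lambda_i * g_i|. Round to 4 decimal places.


KKT complementary slackness check:
lambda_1 * g_1 = 1.85 * -4.81 = -8.8985
lambda_2 * g_2 = 0.84 * 1.02 = 0.8568
lambda_3 * g_3 = 2.76 * -3.96 = -10.9296
lambda_4 * g_4 = 7.15 * -4.41 = -31.5315
Total violation = 8.8985 + 0.8568 + 10.9296 + 31.5315 = 52.2164


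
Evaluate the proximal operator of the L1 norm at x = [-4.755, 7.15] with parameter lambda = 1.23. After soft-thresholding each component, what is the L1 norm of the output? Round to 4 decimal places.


Soft-thresholding with lambda = 1.23:
prox(-4.755) = sign(-4.755)*max(|-4.755| - 1.23, 0) = -3.525
prox(7.15) = sign(7.15)*max(|7.15| - 1.23, 0) = 5.92
prox(x) = [-3.525, 5.92]
||prox(x)||_1 = 3.525 + 5.92 = 9.445


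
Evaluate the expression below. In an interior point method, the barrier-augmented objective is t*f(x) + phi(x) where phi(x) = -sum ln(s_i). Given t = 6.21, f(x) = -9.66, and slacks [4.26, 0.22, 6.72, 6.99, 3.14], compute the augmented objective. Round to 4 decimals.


Step 1: Compute log-barrier.
ln values: [1.4493, -1.5141, 1.9051, 1.9445, 1.1442]
phi = -(1.4493 - 1.5141 + 1.9051 + 1.9445 + 1.1442) = -4.9289
Step 2: Compute augmented objective.
t*f(x) = 6.21*-9.66 = -59.9886
Total = -59.9886 - 4.9289 = -64.9175


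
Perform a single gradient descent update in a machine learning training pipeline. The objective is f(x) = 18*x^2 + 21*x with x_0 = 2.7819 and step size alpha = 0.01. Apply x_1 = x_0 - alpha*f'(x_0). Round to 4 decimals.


We compute the gradient at x_0 and apply the update.
f'(x) = 36*x + 21
f'(2.7819) = 36*2.7819 + 21 = 121.1484
x_1 = 2.7819 - 0.01*121.1484 = 1.5704


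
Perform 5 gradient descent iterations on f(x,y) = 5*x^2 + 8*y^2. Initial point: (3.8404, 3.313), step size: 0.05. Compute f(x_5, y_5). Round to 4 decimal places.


Gradient descent on f(x,y) = 5*x^2 + 8*y^2.
Starting point: (3.8404, 3.313), alpha = 0.05
Step 1: grad_x = 2*5*3.8404 = 38.404, grad_y = 2*8*3.313 = 53.008
  x_1 = 3.8404 - 0.05*38.404 = 1.9202
  y_1 = 3.313 - 0.05*53.008 = 0.6626
Step 2: grad_x = 2*5*1.9202 = 19.202, grad_y = 2*8*0.6626 = 10.6016
  x_2 = 1.9202 - 0.05*19.202 = 0.9601
  y_2 = 0.6626 - 0.05*10.6016 = 0.1325
Step 3: grad_x = 2*5*0.9601 = 9.601, grad_y = 2*8*0.1325 = 2.1203
  x_3 = 0.9601 - 0.05*9.601 = 0.4801
  y_3 = 0.1325 - 0.05*2.1203 = 0.0265
Step 4: grad_x = 2*5*0.4801 = 4.8005, grad_y = 2*8*0.0265 = 0.4241
  x_4 = 0.4801 - 0.05*4.8005 = 0.24
  y_4 = 0.0265 - 0.05*0.4241 = 0.0053
Step 5: grad_x = 2*5*0.24 = 2.4003, grad_y = 2*8*0.0053 = 0.0848
  x_5 = 0.24 - 0.05*2.4003 = 0.12
  y_5 = 0.0053 - 0.05*0.0848 = 0.0011
f(0.12, 0.0011) = 5*0.12^2 + 8*0.0011^2 = 0.072


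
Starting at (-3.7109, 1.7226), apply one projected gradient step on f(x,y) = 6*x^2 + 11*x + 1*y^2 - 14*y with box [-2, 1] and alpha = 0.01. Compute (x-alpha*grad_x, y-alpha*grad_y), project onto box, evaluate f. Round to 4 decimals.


Step 1: Compute gradient at (-3.7109, 1.7226).
grad_x = 2*6*-3.7109 + 11 = -33.5308
grad_y = 2*1*1.7226 - 14 = -10.5548
Step 2: Gradient step.
x_raw = -3.7109 - 0.01*-33.5308 = -3.3756
y_raw = 1.7226 - 0.01*-10.5548 = 1.8281
Step 3: Project onto [-2, 1].
x_proj = clip(-3.3756) = -2.0
y_proj = clip(1.8281) = 1.0
Step 4: Evaluate f.
f(-2.0, 1.0) = -11.0


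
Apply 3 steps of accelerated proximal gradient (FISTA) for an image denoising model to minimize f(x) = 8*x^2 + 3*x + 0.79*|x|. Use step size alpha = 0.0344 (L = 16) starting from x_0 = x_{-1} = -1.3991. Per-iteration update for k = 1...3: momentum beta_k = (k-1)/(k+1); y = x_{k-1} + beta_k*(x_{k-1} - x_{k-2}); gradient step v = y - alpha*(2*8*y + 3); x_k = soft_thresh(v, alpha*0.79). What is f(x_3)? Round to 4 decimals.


FISTA on f(x) = 8*x^2 + 3*x + 0.79*|x|
L = 16, alpha = 0.0344
Iteration 1: beta = 0.0, y = -1.3991 + 0.0*(-1.3991 + 1.3991) = -1.3991
  grad(y) = -19.3856, v = y - alpha*grad = -0.7322
  prox(v) = soft_thresh(-0.7322, 0.0272) = -0.7051
Iteration 2: beta = 0.3333, y = -0.7051 + 0.3333*(-0.7051 + 1.3991) = -0.4737
  grad(y) = -4.5794, v = y - alpha*grad = -0.3162
  prox(v) = soft_thresh(-0.3162, 0.0272) = -0.289
Iteration 3: beta = 0.5, y = -0.289 + 0.5*(-0.289 + 0.7051) = -0.081
  grad(y) = 1.7044, v = y - alpha*grad = -0.1396
  prox(v) = soft_thresh(-0.1396, 0.0272) = -0.1124
f(x_3) = 8*(-0.1124)^2 + 3*(-0.1124) + 0.79*|-0.1124| = -0.1473


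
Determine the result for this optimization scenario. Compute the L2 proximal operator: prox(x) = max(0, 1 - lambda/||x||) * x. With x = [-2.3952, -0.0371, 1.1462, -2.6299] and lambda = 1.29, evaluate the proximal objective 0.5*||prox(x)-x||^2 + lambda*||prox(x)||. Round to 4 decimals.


Step 1: Compute ||x||.
||x|| = 3.7374
Step 2: Compute scaling factor.
scale = max(0, 1 - 1.29/3.7374) = 0.6548
Step 3: prox(x) = [-1.5685, -0.0243, 0.7506, -1.7222]
||prox(x)|| = 2.4474
Step 4: Proximal objective.
0.5*||prox-x||^2 = 0.8321
lambda*||prox|| = 3.1571
Total = 3.9893


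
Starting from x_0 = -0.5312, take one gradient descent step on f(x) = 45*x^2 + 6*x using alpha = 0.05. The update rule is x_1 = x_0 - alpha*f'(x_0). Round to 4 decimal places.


We compute the gradient at x_0 and apply the update.
f'(x) = 90*x + 6
f'(-0.5312) = 90*-0.5312 + 6 = -41.808
x_1 = -0.5312 - 0.05*-41.808 = 1.5592


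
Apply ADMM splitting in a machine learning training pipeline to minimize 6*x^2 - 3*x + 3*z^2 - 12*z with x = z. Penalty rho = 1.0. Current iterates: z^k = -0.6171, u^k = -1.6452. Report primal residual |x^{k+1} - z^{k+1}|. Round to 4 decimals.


ADMM iteration with rho = 1.0, z^k = -0.6171, u^k = -1.6452
Step 1: x-update.
Minimize 6*x^2 - 3*x + (1.0/2)*(x + 0.6171 - 1.6452)^2
FOC: (2*6 + 1.0)*x = 3 + 1.0*(-0.6171 + 1.6452)
x^{k+1} = 0.3099
Step 2: z-update.
Minimize 3*z^2 - 12*z + (1.0/2)*(0.3099 - z - 1.6452)^2
FOC: (2*3 + 1.0)*z = 12 + 1.0*(0.3099 - 1.6452)
z^{k+1} = 1.5235
Step 3: u-update.
u^{k+1} = -1.6452 + 0.3099 - 1.5235 = -2.8589
Step 4: Primal residual = |0.3099 - 1.5235| = 1.2137


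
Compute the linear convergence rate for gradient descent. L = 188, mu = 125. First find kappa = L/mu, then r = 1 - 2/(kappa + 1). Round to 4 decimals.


Step 1: Compute the condition number.
kappa = L/mu = 188/125 = 1.504
Step 2: Compute the convergence rate.
r = 1 - 2/(kappa + 1) = 1 - 2*mu/(L + mu) = (L - mu)/(L + mu) = 63/313 = 0.2013


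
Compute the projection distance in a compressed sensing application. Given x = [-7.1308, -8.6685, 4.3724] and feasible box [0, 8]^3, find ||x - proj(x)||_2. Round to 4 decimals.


Project each component onto [0, 8].
clip(-7.1308) = 0.0, clip(-8.6685) = 0.0, clip(4.3724) = 4.3724
Projection = [0.0, 0.0, 4.3724]
Squared diffs: [50.8483, 75.1429, 0.0]
Distance = sqrt(125.9912) = 11.2246


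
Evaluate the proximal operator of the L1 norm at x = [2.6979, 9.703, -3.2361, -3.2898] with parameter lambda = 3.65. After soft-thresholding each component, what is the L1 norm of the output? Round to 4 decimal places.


Soft-thresholding with lambda = 3.65:
prox(2.6979) = sign(2.6979)*max(|2.6979| - 3.65, 0) = 0.0
prox(9.703) = sign(9.703)*max(|9.703| - 3.65, 0) = 6.053
prox(-3.2361) = sign(-3.2361)*max(|-3.2361| - 3.65, 0) = 0.0
prox(-3.2898) = sign(-3.2898)*max(|-3.2898| - 3.65, 0) = 0.0
prox(x) = [0.0, 6.053, 0.0, 0.0]
||prox(x)||_1 = 0.0 + 6.053 + 0.0 + 0.0 = 6.053


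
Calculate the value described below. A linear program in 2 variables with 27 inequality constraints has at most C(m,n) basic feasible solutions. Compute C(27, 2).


Each vertex corresponds to some choice of n active constraints out of m, so the number of vertices is at most C(m, n) = m! / (n!(m-n)!).
m = 27, n = 2
Numerator: 27 * 26
Denominator: 2! = 2
C(27, 2) = 351


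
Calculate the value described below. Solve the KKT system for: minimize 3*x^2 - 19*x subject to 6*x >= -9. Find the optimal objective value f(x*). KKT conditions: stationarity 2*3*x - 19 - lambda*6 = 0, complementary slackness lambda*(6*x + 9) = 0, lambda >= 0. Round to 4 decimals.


Step 1: Try lambda = 0 (constraint inactive).
Stationarity: 2*3*x - 19 = 0
x* = 19/(2*3) = 19/6 = 3.1667 (rounded; the exact value 19/6 is used below)
Check constraint: 6*3.1667 = 19.0002 >= -9 -- satisfied.
Step 2: Compute optimal value.
f(x*) = 3*(19/6)^2 - 19*(19/6) = -30.0833


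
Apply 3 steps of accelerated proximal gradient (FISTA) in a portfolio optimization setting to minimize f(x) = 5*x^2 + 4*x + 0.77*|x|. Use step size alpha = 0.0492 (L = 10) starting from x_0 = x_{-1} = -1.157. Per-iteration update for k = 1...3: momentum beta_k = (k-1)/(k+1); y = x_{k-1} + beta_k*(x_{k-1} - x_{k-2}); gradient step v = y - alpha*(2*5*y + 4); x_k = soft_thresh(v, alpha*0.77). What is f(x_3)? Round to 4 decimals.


FISTA on f(x) = 5*x^2 + 4*x + 0.77*|x|
L = 10, alpha = 0.0492
Iteration 1: beta = 0.0, y = -1.157 + 0.0*(-1.157 + 1.157) = -1.157
  grad(y) = -7.57, v = y - alpha*grad = -0.7846
  prox(v) = soft_thresh(-0.7846, 0.0379) = -0.7467
Iteration 2: beta = 0.3333, y = -0.7467 + 0.3333*(-0.7467 + 1.157) = -0.6099
  grad(y) = -2.099, v = y - alpha*grad = -0.5066
  prox(v) = soft_thresh(-0.5066, 0.0379) = -0.4687
Iteration 3: beta = 0.5, y = -0.4687 + 0.5*(-0.4687 + 0.7467) = -0.3298
  grad(y) = 0.7022, v = y - alpha*grad = -0.3643
  prox(v) = soft_thresh(-0.3643, 0.0379) = -0.3264
f(x_3) = 5*(-0.3264)^2 + 4*(-0.3264) + 0.77*|-0.3264| = -0.5216


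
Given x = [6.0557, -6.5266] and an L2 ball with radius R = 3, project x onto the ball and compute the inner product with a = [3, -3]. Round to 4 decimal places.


Step 1: Compute ||x|| (intermediates to 6 decimals).
||x|| = sqrt(6.0557^2 + (-6.5266)^2) = 8.903258
Step 2: Project.
Since ||x|| > R, scale = R/||x|| = 3/8.903258 = 0.336955, proj(x) = scale * x
proj(x) = [2.040498, -2.199171]
Step 3: Dot product.
a^T * proj(x) = 3*2.040498 - 3*(-2.199171) = 12.719


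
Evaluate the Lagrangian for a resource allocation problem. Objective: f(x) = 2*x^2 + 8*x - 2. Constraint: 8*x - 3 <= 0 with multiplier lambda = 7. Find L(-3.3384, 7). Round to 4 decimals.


Step 1: Evaluate f(x).
f(-3.3384) = 2*(-3.3384)^2 + 8*(-3.3384) - 2 = -6.4174
Step 2: Evaluate g(x).
g(-3.3384) = 8*-3.3384 - 3 = -29.7072
Step 3: Compute Lagrangian.
L = -6.4174 + 7*-29.7072 = -214.3678


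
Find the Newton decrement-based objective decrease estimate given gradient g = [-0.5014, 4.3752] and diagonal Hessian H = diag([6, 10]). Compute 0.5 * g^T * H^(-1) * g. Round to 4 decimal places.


Step 1: H is diagonal, so H^(-1) * g = [-0.0836, 0.4375].
Step 2: g^T H^(-1) g = sum_i g_i^2 / H_ii
  = (-0.5014)^2/6 + (4.3752)^2/10
  = 0.0419 + 1.9142 = 1.9561
Step 3: Objective decrease = 0.5 * g^T H^(-1) g = 0.9781


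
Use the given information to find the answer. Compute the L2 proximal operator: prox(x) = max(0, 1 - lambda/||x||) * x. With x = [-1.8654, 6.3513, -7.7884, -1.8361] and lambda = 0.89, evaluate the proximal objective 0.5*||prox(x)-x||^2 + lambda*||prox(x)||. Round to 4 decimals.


Step 1: Compute ||x||.
||x|| = 10.385
Step 2: Compute scaling factor.
scale = max(0, 1 - 0.89/10.385) = 0.9143
Step 3: prox(x) = [-1.7055, 5.807, -7.1209, -1.6787]
||prox(x)|| = 9.495
Step 4: Proximal objective.
0.5*||prox-x||^2 = 0.3961
lambda*||prox|| = 8.4506
Total = 8.8466


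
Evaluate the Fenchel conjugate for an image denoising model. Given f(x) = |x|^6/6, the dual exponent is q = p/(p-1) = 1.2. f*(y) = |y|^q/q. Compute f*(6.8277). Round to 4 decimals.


The conjugate exponent q satisfies 1/p + 1/q = 1.
p = 6, so q = 6/(6 - 1) = 1.2
|y|^q = 6.8277^1.2 = 10.026
f*(6.8277) = 10.026 / 1.2 = 8.355


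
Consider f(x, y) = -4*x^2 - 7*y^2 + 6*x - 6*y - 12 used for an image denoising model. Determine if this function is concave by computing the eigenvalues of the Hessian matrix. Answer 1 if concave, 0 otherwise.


The Hessian of f(x,y) = -4*x^2 - 7*y^2 + 6*x - 6*y - 12 is:
H = [[-8, 0], [0, -14]]
Trace = -8 - 14 = -22
Determinant = -8*-14 - (0)^2 = 112
Discriminant = (-22)^2 - 4*112 = 36.0
Eigenvalues: lambda_1 = -14.0, lambda_2 = -8.0
The function is concave.

1


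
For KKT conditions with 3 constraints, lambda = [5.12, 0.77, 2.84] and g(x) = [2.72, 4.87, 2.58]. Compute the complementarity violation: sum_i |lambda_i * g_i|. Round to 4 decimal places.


KKT complementary slackness check:
lambda_1 * g_1 = 5.12 * 2.72 = 13.9264
lambda_2 * g_2 = 0.77 * 4.87 = 3.7499
lambda_3 * g_3 = 2.84 * 2.58 = 7.3272
Total violation = 13.9264 + 3.7499 + 7.3272 = 25.0035


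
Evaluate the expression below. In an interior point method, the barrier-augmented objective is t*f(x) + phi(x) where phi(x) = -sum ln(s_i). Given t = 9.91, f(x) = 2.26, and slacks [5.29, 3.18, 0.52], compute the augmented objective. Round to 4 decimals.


Step 1: Compute log-barrier.
ln values: [1.6658, 1.1569, -0.6539]
phi = -(1.6658 + 1.1569 - 0.6539) = -2.1688
Step 2: Compute augmented objective.
t*f(x) = 9.91*2.26 = 22.3966
Total = 22.3966 - 2.1688 = 20.2278


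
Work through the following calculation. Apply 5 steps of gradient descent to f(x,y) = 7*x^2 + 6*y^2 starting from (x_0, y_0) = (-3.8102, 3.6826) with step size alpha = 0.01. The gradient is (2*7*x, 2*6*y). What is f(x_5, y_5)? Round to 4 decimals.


Gradient descent on f(x,y) = 7*x^2 + 6*y^2.
Starting point: (-3.8102, 3.6826), alpha = 0.01
Step 1: grad_x = 2*7*-3.8102 = -53.3428, grad_y = 2*6*3.6826 = 44.1912
  x_1 = -3.8102 - 0.01*-53.3428 = -3.2768
  y_1 = 3.6826 - 0.01*44.1912 = 3.2407
Step 2: grad_x = 2*7*-3.2768 = -45.8748, grad_y = 2*6*3.2407 = 38.8883
  x_2 = -3.2768 - 0.01*-45.8748 = -2.818
  y_2 = 3.2407 - 0.01*38.8883 = 2.8518
Step 3: grad_x = 2*7*-2.818 = -39.4523, grad_y = 2*6*2.8518 = 34.2217
  x_3 = -2.818 - 0.01*-39.4523 = -2.4235
  y_3 = 2.8518 - 0.01*34.2217 = 2.5096
Step 4: grad_x = 2*7*-2.4235 = -33.929, grad_y = 2*6*2.5096 = 30.1151
  x_4 = -2.4235 - 0.01*-33.929 = -2.0842
  y_4 = 2.5096 - 0.01*30.1151 = 2.2084
Step 5: grad_x = 2*7*-2.0842 = -29.1789, grad_y = 2*6*2.2084 = 26.5013
  x_5 = -2.0842 - 0.01*-29.1789 = -1.7924
  y_5 = 2.2084 - 0.01*26.5013 = 1.9434
f(-1.7924, 1.9434) = 7*(-1.7924)^2 + 6*1.9434^2 = 45.1508


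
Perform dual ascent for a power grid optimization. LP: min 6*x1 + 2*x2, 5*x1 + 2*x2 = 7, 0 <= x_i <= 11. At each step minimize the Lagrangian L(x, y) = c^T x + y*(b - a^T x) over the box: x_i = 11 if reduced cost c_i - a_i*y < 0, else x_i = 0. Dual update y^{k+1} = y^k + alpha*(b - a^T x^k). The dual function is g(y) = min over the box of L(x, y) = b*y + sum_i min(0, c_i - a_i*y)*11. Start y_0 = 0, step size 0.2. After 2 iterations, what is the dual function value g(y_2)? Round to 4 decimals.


Dual ascent for LP: min 6*x1 + 2*x2, 5*x1 + 2*x2 = 7, 0 <= x_i <= 11
Step 1: y^k = 0.0, reduced costs: (6.0, 2.0)
  x^k = (0.0, 0.0), subgradient = b - a^T x = 7.0
  y^{k+1} = 0.0 + 0.2*7.0 = 1.4
Step 2: y^k = 1.4, reduced costs: (-1.0, -0.8)
  x^k = (11.0, 11.0), subgradient = b - a^T x = -70.0
  y^{k+1} = 1.4 + 0.2*-70.0 = -12.6
Dual objective at y_2 = -12.6: reduced costs (69.0, 27.2), box minimizer x = (0.0, 0.0)
g(y_2) = b*y + (c1 - a1*y)*x1 + (c2 - a2*y)*x2 = 7*(-12.6) + 69.0*0.0 + 27.2*0.0 = -88.2 + 0.0 + 0.0 = -88.2


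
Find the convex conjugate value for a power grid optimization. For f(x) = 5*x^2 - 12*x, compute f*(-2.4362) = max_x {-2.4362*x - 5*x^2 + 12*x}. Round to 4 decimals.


f*(y) = sup_x {y*x - a*x^2 - b*x} = sup_x {(y-b)*x - a*x^2}
FOC: (y - b) - 2a*x = 0 => x* = (y - b)/(2a)
x* = (-2.4362 + 12)/(2*5) = 0.9564
f*(-2.4362) = (y-b)^2/(4a) = (-2.4362 + 12)^2/(4*5)
= 91.4663/20 = 4.5733


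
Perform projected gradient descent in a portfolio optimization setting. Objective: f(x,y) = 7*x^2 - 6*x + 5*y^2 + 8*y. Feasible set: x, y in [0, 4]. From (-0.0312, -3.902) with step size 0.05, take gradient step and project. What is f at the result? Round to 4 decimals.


Step 1: Compute gradient at (-0.0312, -3.902).
grad_x = 2*7*-0.0312 - 6 = -6.4368
grad_y = 2*5*-3.902 + 8 = -31.02
Step 2: Gradient step.
x_raw = -0.0312 - 0.05*-6.4368 = 0.2906
y_raw = -3.902 - 0.05*-31.02 = -2.351
Step 3: Project onto [0, 4].
x_proj = clip(0.2906) = 0.2906
y_proj = clip(-2.351) = 0.0
Step 4: Evaluate f.
f(0.2906, 0.0) = -1.1525


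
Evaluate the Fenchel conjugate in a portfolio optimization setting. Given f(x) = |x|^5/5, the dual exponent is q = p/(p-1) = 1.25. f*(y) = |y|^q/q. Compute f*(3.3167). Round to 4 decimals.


The conjugate exponent q satisfies 1/p + 1/q = 1.
p = 5, so q = 5/(5 - 1) = 1.25
|y|^q = 3.3167^1.25 = 4.4759
f*(3.3167) = 4.4759 / 1.25 = 3.5807


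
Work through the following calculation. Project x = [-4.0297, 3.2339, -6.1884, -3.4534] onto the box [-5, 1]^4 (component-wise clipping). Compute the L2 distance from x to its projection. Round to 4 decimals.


Project each component onto [-5, 1].
clip(-4.0297) = -4.0297, clip(3.2339) = 1.0, clip(-6.1884) = -5.0, clip(-3.4534) = -3.4534
Projection = [-4.0297, 1.0, -5.0, -3.4534]
Squared diffs: [0.0, 4.9903, 1.4123, 0.0]
Distance = sqrt(6.4026) = 2.5303


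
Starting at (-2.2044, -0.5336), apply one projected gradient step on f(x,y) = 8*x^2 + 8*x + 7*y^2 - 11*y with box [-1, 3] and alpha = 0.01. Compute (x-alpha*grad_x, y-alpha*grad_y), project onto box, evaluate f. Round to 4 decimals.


Step 1: Compute gradient at (-2.2044, -0.5336).
grad_x = 2*8*-2.2044 + 8 = -27.2704
grad_y = 2*7*-0.5336 - 11 = -18.4704
Step 2: Gradient step.
x_raw = -2.2044 - 0.01*-27.2704 = -1.9317
y_raw = -0.5336 - 0.01*-18.4704 = -0.3489
Step 3: Project onto [-1, 3].
x_proj = clip(-1.9317) = -1.0
y_proj = clip(-0.3489) = -0.3489
Step 4: Evaluate f.
f(-1.0, -0.3489) = 4.69


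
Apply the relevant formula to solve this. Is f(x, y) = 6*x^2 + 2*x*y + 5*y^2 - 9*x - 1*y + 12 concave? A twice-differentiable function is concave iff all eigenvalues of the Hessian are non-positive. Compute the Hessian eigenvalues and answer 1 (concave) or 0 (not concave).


The Hessian of f(x,y) = 6*x^2 + 2*x*y + 5*y^2 - 9*x - 1*y + 12 is:
H = [[12, 2], [2, 10]]
Trace = 12 + 10 = 22
Determinant = 12*10 - (2)^2 = 116
Discriminant = (22)^2 - 4*116 = 20.0
Eigenvalues: lambda_1 = 8.7639, lambda_2 = 13.2361
The function is not concave.

0


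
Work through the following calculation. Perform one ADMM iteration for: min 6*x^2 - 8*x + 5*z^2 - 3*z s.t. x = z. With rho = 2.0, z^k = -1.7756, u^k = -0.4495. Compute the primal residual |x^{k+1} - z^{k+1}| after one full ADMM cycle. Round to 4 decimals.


ADMM iteration with rho = 2.0, z^k = -1.7756, u^k = -0.4495
Step 1: x-update.
Minimize 6*x^2 - 8*x + (2.0/2)*(x + 1.7756 - 0.4495)^2
FOC: (2*6 + 2.0)*x = 8 + 2.0*(-1.7756 + 0.4495)
x^{k+1} = 0.382
Step 2: z-update.
Minimize 5*z^2 - 3*z + (2.0/2)*(0.382 - z - 0.4495)^2
FOC: (2*5 + 2.0)*z = 3 + 2.0*(0.382 - 0.4495)
z^{k+1} = 0.2387
Step 3: u-update.
u^{k+1} = -0.4495 + 0.382 - 0.2387 = -0.3063
Step 4: Primal residual = |0.382 - 0.2387| = 0.1432


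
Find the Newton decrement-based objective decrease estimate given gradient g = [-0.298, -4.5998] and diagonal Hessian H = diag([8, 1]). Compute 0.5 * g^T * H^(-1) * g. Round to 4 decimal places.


Step 1: H is diagonal, so H^(-1) * g = [-0.0373, -4.5998].
Step 2: g^T H^(-1) g = sum_i g_i^2 / H_ii
  = (-0.298)^2/8 + (-4.5998)^2/1
  = 0.0111 + 21.1582 = 21.1693
Step 3: Objective decrease = 0.5 * g^T H^(-1) g = 10.5846


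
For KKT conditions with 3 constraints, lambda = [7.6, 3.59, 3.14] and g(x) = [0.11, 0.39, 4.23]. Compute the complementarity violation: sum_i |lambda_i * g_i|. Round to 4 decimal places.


KKT complementary slackness check:
lambda_1 * g_1 = 7.6 * 0.11 = 0.836
lambda_2 * g_2 = 3.59 * 0.39 = 1.4001
lambda_3 * g_3 = 3.14 * 4.23 = 13.2822
Total violation = 0.836 + 1.4001 + 13.2822 = 15.5183


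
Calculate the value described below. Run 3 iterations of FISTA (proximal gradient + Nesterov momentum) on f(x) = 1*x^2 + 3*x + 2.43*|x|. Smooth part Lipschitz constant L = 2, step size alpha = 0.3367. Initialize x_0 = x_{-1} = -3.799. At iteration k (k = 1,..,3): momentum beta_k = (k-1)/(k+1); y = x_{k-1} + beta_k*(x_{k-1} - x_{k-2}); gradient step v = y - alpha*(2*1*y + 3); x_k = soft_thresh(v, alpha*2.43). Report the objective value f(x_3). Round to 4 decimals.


FISTA on f(x) = 1*x^2 + 3*x + 2.43*|x|
L = 2, alpha = 0.3367
Iteration 1: beta = 0.0, y = -3.799 + 0.0*(-3.799 + 3.799) = -3.799
  grad(y) = -4.598, v = y - alpha*grad = -2.2509
  prox(v) = soft_thresh(-2.2509, 0.8182) = -1.4327
Iteration 2: beta = 0.3333, y = -1.4327 + 0.3333*(-1.4327 + 3.799) = -0.6439
  grad(y) = 1.7122, v = y - alpha*grad = -1.2204
  prox(v) = soft_thresh(-1.2204, 0.8182) = -0.4022
Iteration 3: beta = 0.5, y = -0.4022 + 0.5*(-0.4022 + 1.4327) = 0.113
  grad(y) = 3.226, v = y - alpha*grad = -0.9732
  prox(v) = soft_thresh(-0.9732, 0.8182) = -0.155
f(x_3) = 1*(-0.155)^2 + 3*(-0.155) + 2.43*|-0.155| = -0.0643


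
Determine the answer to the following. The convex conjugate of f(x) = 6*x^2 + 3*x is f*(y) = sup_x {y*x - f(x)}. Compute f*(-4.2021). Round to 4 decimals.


f*(y) = sup_x {y*x - a*x^2 - b*x} = sup_x {(y-b)*x - a*x^2}
FOC: (y - b) - 2a*x = 0 => x* = (y - b)/(2a)
x* = (-4.2021 - 3)/(2*6) = -0.6002
f*(-4.2021) = (y-b)^2/(4a) = (-4.2021 - 3)^2/(4*6)
= 51.8702/24 = 2.1613


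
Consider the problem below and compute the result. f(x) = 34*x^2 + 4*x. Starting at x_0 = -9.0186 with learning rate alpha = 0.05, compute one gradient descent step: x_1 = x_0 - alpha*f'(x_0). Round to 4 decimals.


We compute the gradient at x_0 and apply the update.
f'(x) = 68*x + 4
f'(-9.0186) = 68*-9.0186 + 4 = -609.2648
x_1 = -9.0186 - 0.05*-609.2648 = 21.4446


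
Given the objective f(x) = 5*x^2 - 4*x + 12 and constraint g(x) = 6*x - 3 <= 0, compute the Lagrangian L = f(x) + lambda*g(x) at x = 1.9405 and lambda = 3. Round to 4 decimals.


Step 1: Evaluate f(x).
f(1.9405) = 5*1.9405^2 - 4*1.9405 + 12 = 23.0657
Step 2: Evaluate g(x).
g(1.9405) = 6*1.9405 - 3 = 8.643
Step 3: Compute Lagrangian.
L = 23.0657 + 3*8.643 = 48.9947


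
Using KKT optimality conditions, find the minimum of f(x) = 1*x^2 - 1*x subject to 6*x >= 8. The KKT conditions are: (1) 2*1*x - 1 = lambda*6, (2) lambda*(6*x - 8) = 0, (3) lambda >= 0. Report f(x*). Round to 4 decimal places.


Step 1: Try lambda = 0 (constraint inactive).
x_unc = 1/(2*1) = 0.5
Check: 6*0.5 = 3.0 < 8 -- violated!
Step 2: Constraint must be active: 6*x = 8
x* = 8/6 = 4/3 = 1.3333 (rounded; the exact value 4/3 is used below)
lambda = (2*1*(4/3) - 1)/6 = 0.2778
Step 3: Compute optimal value.
f(x*) = 1*(4/3)^2 - 1*(4/3) = 0.4444


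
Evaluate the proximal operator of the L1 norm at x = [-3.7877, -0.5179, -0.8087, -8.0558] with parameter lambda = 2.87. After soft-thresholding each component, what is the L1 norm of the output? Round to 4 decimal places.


Soft-thresholding with lambda = 2.87:
prox(-3.7877) = sign(-3.7877)*max(|-3.7877| - 2.87, 0) = -0.9177
prox(-0.5179) = sign(-0.5179)*max(|-0.5179| - 2.87, 0) = 0.0
prox(-0.8087) = sign(-0.8087)*max(|-0.8087| - 2.87, 0) = 0.0
prox(-8.0558) = sign(-8.0558)*max(|-8.0558| - 2.87, 0) = -5.1858
prox(x) = [-0.9177, 0.0, 0.0, -5.1858]
||prox(x)||_1 = 0.9177 + 0.0 + 0.0 + 5.1858 = 6.1035


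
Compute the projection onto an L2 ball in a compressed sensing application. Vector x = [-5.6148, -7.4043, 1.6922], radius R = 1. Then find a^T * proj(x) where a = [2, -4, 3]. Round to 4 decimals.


Step 1: Compute ||x|| (intermediates to 6 decimals).
||x|| = sqrt((-5.6148)^2 + (-7.4043)^2 + 1.6922^2) = 9.445273
Step 2: Project.
Since ||x|| > R, scale = R/||x|| = 1/9.445273 = 0.105873, proj(x) = scale * x
proj(x) = [-0.594456, -0.783915, 0.179158]
Step 3: Dot product.
a^T * proj(x) = 2*(-0.594456) - 4*(-0.783915) + 3*0.179158 = 2.4842


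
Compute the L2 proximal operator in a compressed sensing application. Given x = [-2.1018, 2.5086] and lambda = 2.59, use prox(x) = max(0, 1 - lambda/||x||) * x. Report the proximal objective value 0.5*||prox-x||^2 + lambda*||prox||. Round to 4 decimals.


Step 1: Compute ||x||.
||x|| = 3.2727
Step 2: Compute scaling factor.
scale = max(0, 1 - 2.59/3.2727) = 0.2086
Step 3: prox(x) = [-0.4385, 0.5233]
||prox(x)|| = 0.6827
Step 4: Proximal objective.
0.5*||prox-x||^2 = 3.3541
lambda*||prox|| = 1.7682
Total = 5.1223


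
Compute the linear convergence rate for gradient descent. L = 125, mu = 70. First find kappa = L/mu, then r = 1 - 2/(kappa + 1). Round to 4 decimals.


Step 1: Compute the condition number.
kappa = L/mu = 125/70 = 1.7857
Step 2: Compute the convergence rate.
r = 1 - 2/(kappa + 1) = 1 - 2*mu/(L + mu) = (L - mu)/(L + mu) = 55/195 = 0.2821


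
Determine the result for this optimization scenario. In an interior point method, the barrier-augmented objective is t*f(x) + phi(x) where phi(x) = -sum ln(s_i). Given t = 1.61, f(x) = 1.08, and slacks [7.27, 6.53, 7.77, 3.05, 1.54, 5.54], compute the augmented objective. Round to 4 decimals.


Step 1: Compute log-barrier.
ln values: [1.9838, 1.8764, 2.0503, 1.1151, 0.4318, 1.712]
phi = -(1.9838 + 1.8764 + 2.0503 + 1.1151 + 0.4318 + 1.712) = -9.1694
Step 2: Compute augmented objective.
t*f(x) = 1.61*1.08 = 1.7388
Total = 1.7388 - 9.1694 = -7.4306


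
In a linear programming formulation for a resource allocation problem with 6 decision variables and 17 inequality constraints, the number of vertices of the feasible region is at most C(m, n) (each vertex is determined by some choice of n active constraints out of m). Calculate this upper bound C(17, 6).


Each vertex corresponds to some choice of n active constraints out of m, so the number of vertices is at most C(m, n) = m! / (n!(m-n)!).
m = 17, n = 6
Numerator: 17 * 16 * 15 * 14 * 13 * 12
Denominator: 6! = 720
C(17, 6) = 12376


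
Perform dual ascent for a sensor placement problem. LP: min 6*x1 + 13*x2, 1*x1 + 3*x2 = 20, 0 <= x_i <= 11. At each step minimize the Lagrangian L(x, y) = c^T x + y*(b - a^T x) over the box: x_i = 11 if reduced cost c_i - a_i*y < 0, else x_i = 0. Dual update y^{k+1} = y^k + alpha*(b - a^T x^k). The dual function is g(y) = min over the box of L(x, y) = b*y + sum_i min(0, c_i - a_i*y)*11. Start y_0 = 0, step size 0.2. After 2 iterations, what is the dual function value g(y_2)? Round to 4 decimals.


Dual ascent for LP: min 6*x1 + 13*x2, 1*x1 + 3*x2 = 20, 0 <= x_i <= 11
Step 1: y^k = 0.0, reduced costs: (6.0, 13.0)
  x^k = (0.0, 0.0), subgradient = b - a^T x = 20.0
  y^{k+1} = 0.0 + 0.2*20.0 = 4.0
Step 2: y^k = 4.0, reduced costs: (2.0, 1.0)
  x^k = (0.0, 0.0), subgradient = b - a^T x = 20.0
  y^{k+1} = 4.0 + 0.2*20.0 = 8.0
Dual objective at y_2 = 8.0: reduced costs (-2.0, -11.0), box minimizer x = (11.0, 11.0)
g(y_2) = b*y + (c1 - a1*y)*x1 + (c2 - a2*y)*x2 = 20*8.0 + (-2.0)*11.0 + (-11.0)*11.0 = 160.0 - 22.0 - 121.0 = 17.0


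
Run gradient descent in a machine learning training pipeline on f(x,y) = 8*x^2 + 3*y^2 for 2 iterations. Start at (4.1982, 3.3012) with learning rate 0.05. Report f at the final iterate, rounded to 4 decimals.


Gradient descent on f(x,y) = 8*x^2 + 3*y^2.
Starting point: (4.1982, 3.3012), alpha = 0.05
Step 1: grad_x = 2*8*4.1982 = 67.1712, grad_y = 2*3*3.3012 = 19.8072
  x_1 = 4.1982 - 0.05*67.1712 = 0.8396
  y_1 = 3.3012 - 0.05*19.8072 = 2.3108
Step 2: grad_x = 2*8*0.8396 = 13.4342, grad_y = 2*3*2.3108 = 13.865
  x_2 = 0.8396 - 0.05*13.4342 = 0.1679
  y_2 = 2.3108 - 0.05*13.865 = 1.6176
f(0.1679, 1.6176) = 8*0.1679^2 + 3*1.6176^2 = 8.0754


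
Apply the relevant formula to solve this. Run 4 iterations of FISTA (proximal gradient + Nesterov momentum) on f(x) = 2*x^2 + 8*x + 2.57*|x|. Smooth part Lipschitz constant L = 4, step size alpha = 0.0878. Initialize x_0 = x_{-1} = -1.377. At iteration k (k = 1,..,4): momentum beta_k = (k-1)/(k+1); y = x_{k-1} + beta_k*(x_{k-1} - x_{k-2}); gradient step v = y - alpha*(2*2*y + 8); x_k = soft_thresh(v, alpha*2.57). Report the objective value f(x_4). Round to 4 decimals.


FISTA on f(x) = 2*x^2 + 8*x + 2.57*|x|
L = 4, alpha = 0.0878
Iteration 1: beta = 0.0, y = -1.377 + 0.0*(-1.377 + 1.377) = -1.377
  grad(y) = 2.492, v = y - alpha*grad = -1.5958
  prox(v) = soft_thresh(-1.5958, 0.2256) = -1.3702
Iteration 2: beta = 0.3333, y = -1.3702 + 0.3333*(-1.3702 + 1.377) = -1.3679
  grad(y) = 2.5285, v = y - alpha*grad = -1.5899
  prox(v) = soft_thresh(-1.5899, 0.2256) = -1.3642
Iteration 3: beta = 0.5, y = -1.3642 + 0.5*(-1.3642 + 1.3702) = -1.3613
  grad(y) = 2.5549, v = y - alpha*grad = -1.5856
  prox(v) = soft_thresh(-1.5856, 0.2256) = -1.3599
Iteration 4: beta = 0.6, y = -1.3599 + 0.6*(-1.3599 + 1.3642) = -1.3574
  grad(y) = 2.5705, v = y - alpha*grad = -1.5831
  prox(v) = soft_thresh(-1.5831, 0.2256) = -1.3574
f(x_4) = 2*(-1.3574)^2 + 8*(-1.3574) + 2.57*|-1.3574| = -3.6856


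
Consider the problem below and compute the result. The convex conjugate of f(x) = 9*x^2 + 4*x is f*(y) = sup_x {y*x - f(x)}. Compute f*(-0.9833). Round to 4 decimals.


f*(y) = sup_x {y*x - a*x^2 - b*x} = sup_x {(y-b)*x - a*x^2}
FOC: (y - b) - 2a*x = 0 => x* = (y - b)/(2a)
x* = (-0.9833 - 4)/(2*9) = -0.2769
f*(-0.9833) = (y-b)^2/(4a) = (-0.9833 - 4)^2/(4*9)
= 24.8333/36 = 0.6898


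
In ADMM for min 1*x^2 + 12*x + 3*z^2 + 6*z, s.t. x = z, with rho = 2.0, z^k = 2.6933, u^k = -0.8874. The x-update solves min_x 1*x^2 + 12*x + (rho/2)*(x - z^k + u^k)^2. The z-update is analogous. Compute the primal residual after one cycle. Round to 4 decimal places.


ADMM iteration with rho = 2.0, z^k = 2.6933, u^k = -0.8874
Step 1: x-update.
Minimize 1*x^2 + 12*x + (2.0/2)*(x - 2.6933 - 0.8874)^2
FOC: (2*1 + 2.0)*x = -12 + 2.0*(2.6933 + 0.8874)
x^{k+1} = -1.2097
Step 2: z-update.
Minimize 3*z^2 + 6*z + (2.0/2)*(-1.2097 - z - 0.8874)^2
FOC: (2*3 + 2.0)*z = -6 + 2.0*(-1.2097 - 0.8874)
z^{k+1} = -1.2743
Step 3: u-update.
u^{k+1} = -0.8874 - 1.2097 + 1.2743 = -0.8228
Step 4: Primal residual = |-1.2097 + 1.2743| = 0.0646


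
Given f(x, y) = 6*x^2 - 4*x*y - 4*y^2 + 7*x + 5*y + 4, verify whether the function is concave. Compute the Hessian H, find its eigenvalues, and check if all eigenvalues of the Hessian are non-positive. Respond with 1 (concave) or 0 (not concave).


The Hessian of f(x,y) = 6*x^2 - 4*x*y - 4*y^2 + 7*x + 5*y + 4 is:
H = [[12, -4], [-4, -8]]
Trace = 12 - 8 = 4
Determinant = 12*-8 - (-4)^2 = -112
Discriminant = (4)^2 - 4*-112 = 464.0
Eigenvalues: lambda_1 = -8.7703, lambda_2 = 12.7703
The function is not concave.

0


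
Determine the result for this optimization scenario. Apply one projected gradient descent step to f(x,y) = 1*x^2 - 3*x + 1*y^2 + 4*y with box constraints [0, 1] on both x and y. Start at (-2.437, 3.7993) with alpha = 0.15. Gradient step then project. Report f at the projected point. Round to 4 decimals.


Step 1: Compute gradient at (-2.437, 3.7993).
grad_x = 2*1*-2.437 - 3 = -7.874
grad_y = 2*1*3.7993 + 4 = 11.5986
Step 2: Gradient step.
x_raw = -2.437 - 0.15*-7.874 = -1.2559
y_raw = 3.7993 - 0.15*11.5986 = 2.0595
Step 3: Project onto [0, 1].
x_proj = clip(-1.2559) = 0.0
y_proj = clip(2.0595) = 1.0
Step 4: Evaluate f.
f(0.0, 1.0) = 5.0


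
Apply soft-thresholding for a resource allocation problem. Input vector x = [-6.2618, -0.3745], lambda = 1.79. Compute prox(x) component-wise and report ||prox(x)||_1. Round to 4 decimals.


Soft-thresholding with lambda = 1.79:
prox(-6.2618) = sign(-6.2618)*max(|-6.2618| - 1.79, 0) = -4.4718
prox(-0.3745) = sign(-0.3745)*max(|-0.3745| - 1.79, 0) = 0.0
prox(x) = [-4.4718, 0.0]
||prox(x)||_1 = 4.4718 + 0.0 = 4.4718
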